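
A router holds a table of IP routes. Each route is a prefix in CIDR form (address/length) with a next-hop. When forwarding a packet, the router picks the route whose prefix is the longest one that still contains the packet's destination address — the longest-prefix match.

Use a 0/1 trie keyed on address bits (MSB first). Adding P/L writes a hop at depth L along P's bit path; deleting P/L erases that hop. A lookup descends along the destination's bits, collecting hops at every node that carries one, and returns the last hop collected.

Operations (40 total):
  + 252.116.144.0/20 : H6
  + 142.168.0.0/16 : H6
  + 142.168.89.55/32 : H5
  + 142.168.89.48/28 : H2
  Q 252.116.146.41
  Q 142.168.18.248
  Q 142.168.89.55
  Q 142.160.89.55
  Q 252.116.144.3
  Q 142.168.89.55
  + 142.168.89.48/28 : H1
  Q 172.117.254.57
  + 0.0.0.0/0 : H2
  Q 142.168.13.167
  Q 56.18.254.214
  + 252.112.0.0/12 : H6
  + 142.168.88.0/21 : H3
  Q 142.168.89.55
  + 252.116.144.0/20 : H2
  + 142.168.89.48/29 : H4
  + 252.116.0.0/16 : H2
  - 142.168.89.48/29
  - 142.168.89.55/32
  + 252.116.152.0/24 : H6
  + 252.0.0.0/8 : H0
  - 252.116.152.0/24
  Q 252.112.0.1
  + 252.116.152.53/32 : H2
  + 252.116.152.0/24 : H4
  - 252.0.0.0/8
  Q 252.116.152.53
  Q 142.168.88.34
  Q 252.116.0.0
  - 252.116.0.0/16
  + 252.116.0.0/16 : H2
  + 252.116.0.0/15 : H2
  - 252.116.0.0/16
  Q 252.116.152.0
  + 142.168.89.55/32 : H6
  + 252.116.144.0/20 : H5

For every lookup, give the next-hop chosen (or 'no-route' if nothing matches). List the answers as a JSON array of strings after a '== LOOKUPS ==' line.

Apply in order:
  add 252.116.144.0/20 -> H6 at depth 20
  add 142.168.0.0/16 -> H6 at depth 16
  add 142.168.89.55/32 -> H5 at depth 32
  add 142.168.89.48/28 -> H2 at depth 28
  lookup 252.116.146.41: bits 11111100011101001001 walk d0:-→d1:-→d2:-→d3:-→d4:-→d5:-→d6:-→d7:-→d8:-→d9:-→d10:-→d11:-→d12:-→d13:-→d14:-→d15:-→d16:-→d17:-→d18:-→d19:-→d20:H6 -> H6
  lookup 142.168.18.248: bits 10001110101010000 walk d0:-→d1:-→d2:-→d3:-→d4:-→d5:-→d6:-→d7:-→d8:-→d9:-→d10:-→d11:-→d12:-→d13:-→d14:-→d15:-→d16:H6→d17:- -> H6
  lookup 142.168.89.55: bits 10001110101010000101100100110111 walk d0:-→d1:-→d2:-→d3:-→d4:-→d5:-→d6:-→d7:-→d8:-→d9:-→d10:-→d11:-→d12:-→d13:-→d14:-→d15:-→d16:H6→d17:-→d18:-→d19:-→d20:-→d21:-→d22:-→d23:-→d24:-→d25:-→d26:-→d27:-→d28:H2→d29:-→d30:-→d31:-→d32:H5 -> H5
  lookup 142.160.89.55: bits 100011101010 walk d0:-→d1:-→d2:-→d3:-→d4:-→d5:-→d6:-→d7:-→d8:-→d9:-→d10:-→d11:-→d12:- -> no-route
  lookup 252.116.144.3: bits 11111100011101001001 walk d0:-→d1:-→d2:-→d3:-→d4:-→d5:-→d6:-→d7:-→d8:-→d9:-→d10:-→d11:-→d12:-→d13:-→d14:-→d15:-→d16:-→d17:-→d18:-→d19:-→d20:H6 -> H6
  lookup 142.168.89.55: bits 10001110101010000101100100110111 walk d0:-→d1:-→d2:-→d3:-→d4:-→d5:-→d6:-→d7:-→d8:-→d9:-→d10:-→d11:-→d12:-→d13:-→d14:-→d15:-→d16:H6→d17:-→d18:-→d19:-→d20:-→d21:-→d22:-→d23:-→d24:-→d25:-→d26:-→d27:-→d28:H2→d29:-→d30:-→d31:-→d32:H5 -> H5
  add 142.168.89.48/28 -> H1 at depth 28
  lookup 172.117.254.57: bits 10 walk d0:-→d1:-→d2:- -> no-route
  add 0.0.0.0/0 -> H2 at depth 0
  lookup 142.168.13.167: bits 10001110101010000 walk d0:H2→d1:-→d2:-→d3:-→d4:-→d5:-→d6:-→d7:-→d8:-→d9:-→d10:-→d11:-→d12:-→d13:-→d14:-→d15:-→d16:H6→d17:- -> H6
  lookup 56.18.254.214: bits ε walk d0:H2 -> H2
  add 252.112.0.0/12 -> H6 at depth 12
  add 142.168.88.0/21 -> H3 at depth 21
  lookup 142.168.89.55: bits 10001110101010000101100100110111 walk d0:H2→d1:-→d2:-→d3:-→d4:-→d5:-→d6:-→d7:-→d8:-→d9:-→d10:-→d11:-→d12:-→d13:-→d14:-→d15:-→d16:H6→d17:-→d18:-→d19:-→d20:-→d21:H3→d22:-→d23:-→d24:-→d25:-→d26:-→d27:-→d28:H1→d29:-→d30:-→d31:-→d32:H5 -> H5
  add 252.116.144.0/20 -> H2 at depth 20
  add 142.168.89.48/29 -> H4 at depth 29
  add 252.116.0.0/16 -> H2 at depth 16
  - 142.168.89.48/29 clear@29
  - 142.168.89.55/32 clear@32
  add 252.116.152.0/24 -> H6 at depth 24
  add 252.0.0.0/8 -> H0 at depth 8
  - 252.116.152.0/24 clear@24
  lookup 252.112.0.1: bits 1111110001110 walk d0:H2→d1:-→d2:-→d3:-→d4:-→d5:-→d6:-→d7:-→d8:H0→d9:-→d10:-→d11:-→d12:H6→d13:- -> H6
  add 252.116.152.53/32 -> H2 at depth 32
  add 252.116.152.0/24 -> H4 at depth 24
  - 252.0.0.0/8 clear@8
  lookup 252.116.152.53: bits 11111100011101001001100000110101 walk d0:H2→d1:-→d2:-→d3:-→d4:-→d5:-→d6:-→d7:-→d8:-→d9:-→d10:-→d11:-→d12:H6→d13:-→d14:-→d15:-→d16:H2→d17:-→d18:-→d19:-→d20:H2→d21:-→d22:-→d23:-→d24:H4→d25:-→d26:-→d27:-→d28:-→d29:-→d30:-→d31:-→d32:H2 -> H2
  lookup 142.168.88.34: bits 10001110101010000101100 walk d0:H2→d1:-→d2:-→d3:-→d4:-→d5:-→d6:-→d7:-→d8:-→d9:-→d10:-→d11:-→d12:-→d13:-→d14:-→d15:-→d16:H6→d17:-→d18:-→d19:-→d20:-→d21:H3→d22:-→d23:- -> H3
  lookup 252.116.0.0: bits 1111110001110100 walk d0:H2→d1:-→d2:-→d3:-→d4:-→d5:-→d6:-→d7:-→d8:-→d9:-→d10:-→d11:-→d12:H6→d13:-→d14:-→d15:-→d16:H2 -> H2
  - 252.116.0.0/16 clear@16
  add 252.116.0.0/16 -> H2 at depth 16
  add 252.116.0.0/15 -> H2 at depth 15
  - 252.116.0.0/16 clear@16
  lookup 252.116.152.0: bits 11111100011101001001100000 walk d0:H2→d1:-→d2:-→d3:-→d4:-→d5:-→d6:-→d7:-→d8:-→d9:-→d10:-→d11:-→d12:H6→d13:-→d14:-→d15:H2→d16:-→d17:-→d18:-→d19:-→d20:H2→d21:-→d22:-→d23:-→d24:H4→d25:-→d26:- -> H4
  add 142.168.89.55/32 -> H6 at depth 32
  add 252.116.144.0/20 -> H5 at depth 20

== LOOKUPS ==
["H6","H6","H5","no-route","H6","H5","no-route","H6","H2","H5","H6","H2","H3","H2","H4"]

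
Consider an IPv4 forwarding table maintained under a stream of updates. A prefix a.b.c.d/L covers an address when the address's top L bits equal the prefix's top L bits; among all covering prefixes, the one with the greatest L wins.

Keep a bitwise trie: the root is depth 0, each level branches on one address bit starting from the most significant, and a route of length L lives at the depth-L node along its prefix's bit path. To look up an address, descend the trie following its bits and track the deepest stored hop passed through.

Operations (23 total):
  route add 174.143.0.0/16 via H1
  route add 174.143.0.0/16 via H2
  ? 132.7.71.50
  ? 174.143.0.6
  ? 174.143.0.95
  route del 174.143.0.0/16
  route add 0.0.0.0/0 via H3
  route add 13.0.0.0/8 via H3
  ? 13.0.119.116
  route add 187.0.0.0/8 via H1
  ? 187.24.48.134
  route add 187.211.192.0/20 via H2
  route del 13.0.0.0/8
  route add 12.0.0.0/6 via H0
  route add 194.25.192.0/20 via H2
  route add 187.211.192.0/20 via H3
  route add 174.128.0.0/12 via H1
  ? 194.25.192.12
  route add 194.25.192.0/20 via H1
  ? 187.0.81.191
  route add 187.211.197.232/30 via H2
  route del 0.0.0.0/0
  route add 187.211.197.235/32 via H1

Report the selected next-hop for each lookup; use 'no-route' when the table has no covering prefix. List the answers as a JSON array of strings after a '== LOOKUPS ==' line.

Process each operation:
  add 174.143.0.0/16 -> H1 at depth 16
  add 174.143.0.0/16 -> H2 at depth 16
  Q 132.7.71.50: descend 10 ; hops seen [∅] ; pick no-route
  Q 174.143.0.6: descend 1010111010001111 ; hops seen [H2] ; pick H2
  Q 174.143.0.95: descend 1010111010001111 ; hops seen [H2] ; pick H2
  - 174.143.0.0/16 clear@16
  add 0.0.0.0/0 -> H3 at depth 0
  add 13.0.0.0/8 -> H3 at depth 8
  Q 13.0.119.116: descend 00001101 ; hops seen [H3,H3] ; pick H3
  add 187.0.0.0/8 -> H1 at depth 8
  Q 187.24.48.134: descend 10111011 ; hops seen [H3,H1] ; pick H1
  add 187.211.192.0/20 -> H2 at depth 20
  - 13.0.0.0/8 clear@8
  add 12.0.0.0/6 -> H0 at depth 6
  add 194.25.192.0/20 -> H2 at depth 20
  add 187.211.192.0/20 -> H3 at depth 20
  add 174.128.0.0/12 -> H1 at depth 12
  Q 194.25.192.12: descend 11000010000110011100 ; hops seen [H3,H2] ; pick H2
  add 194.25.192.0/20 -> H1 at depth 20
  Q 187.0.81.191: descend 10111011 ; hops seen [H3,H1] ; pick H1
  add 187.211.197.232/30 -> H2 at depth 30
  - 0.0.0.0/0 clear@0
  add 187.211.197.235/32 -> H1 at depth 32

== LOOKUPS ==
["no-route","H2","H2","H3","H1","H2","H1"]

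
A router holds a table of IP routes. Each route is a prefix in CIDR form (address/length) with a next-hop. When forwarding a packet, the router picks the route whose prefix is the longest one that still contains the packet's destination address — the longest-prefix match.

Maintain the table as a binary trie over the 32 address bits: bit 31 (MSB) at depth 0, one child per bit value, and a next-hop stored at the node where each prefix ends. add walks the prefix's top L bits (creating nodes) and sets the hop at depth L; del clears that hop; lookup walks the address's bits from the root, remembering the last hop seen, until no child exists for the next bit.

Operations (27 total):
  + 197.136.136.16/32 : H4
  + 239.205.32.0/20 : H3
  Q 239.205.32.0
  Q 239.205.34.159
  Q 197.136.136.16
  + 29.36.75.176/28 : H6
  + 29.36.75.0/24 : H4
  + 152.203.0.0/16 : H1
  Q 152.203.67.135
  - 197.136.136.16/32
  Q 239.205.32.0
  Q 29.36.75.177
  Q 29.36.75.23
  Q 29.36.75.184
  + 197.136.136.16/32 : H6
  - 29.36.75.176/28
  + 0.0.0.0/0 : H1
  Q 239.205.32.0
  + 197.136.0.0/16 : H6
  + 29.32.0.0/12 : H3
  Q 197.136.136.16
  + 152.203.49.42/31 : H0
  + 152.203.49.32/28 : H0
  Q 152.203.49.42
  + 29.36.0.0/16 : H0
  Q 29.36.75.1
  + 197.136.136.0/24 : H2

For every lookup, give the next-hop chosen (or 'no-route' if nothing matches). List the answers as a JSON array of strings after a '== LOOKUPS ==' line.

Trace:
  add 197.136.136.16/32 -> H4 at depth 32
  add 239.205.32.0/20 -> H3 at depth 20
  ? 239.205.32.0  path d0:-→d1:-→d2:-→d3:-→d4:-→d5:-→d6:-→d7:-→d8:-→d9:-→d10:-→d11:-→d12:-→d13:-→d14:-→d15:-→d16:-→d17:-→d18:-→d19:-→d20:H3  best=H3
  ? 239.205.34.159  path d0:-→d1:-→d2:-→d3:-→d4:-→d5:-→d6:-→d7:-→d8:-→d9:-→d10:-→d11:-→d12:-→d13:-→d14:-→d15:-→d16:-→d17:-→d18:-→d19:-→d20:H3  best=H3
  ? 197.136.136.16  path d0:-→d1:-→d2:-→d3:-→d4:-→d5:-→d6:-→d7:-→d8:-→d9:-→d10:-→d11:-→d12:-→d13:-→d14:-→d15:-→d16:-→d17:-→d18:-→d19:-→d20:-→d21:-→d22:-→d23:-→d24:-→d25:-→d26:-→d27:-→d28:-→d29:-→d30:-→d31:-→d32:H4  best=H4
  add 29.36.75.176/28 -> H6 at depth 28
  add 29.36.75.0/24 -> H4 at depth 24
  add 152.203.0.0/16 -> H1 at depth 16
  ? 152.203.67.135  path d0:-→d1:-→d2:-→d3:-→d4:-→d5:-→d6:-→d7:-→d8:-→d9:-→d10:-→d11:-→d12:-→d13:-→d14:-→d15:-→d16:H1  best=H1
  - 197.136.136.16/32 clear@32
  ? 239.205.32.0  path d0:-→d1:-→d2:-→d3:-→d4:-→d5:-→d6:-→d7:-→d8:-→d9:-→d10:-→d11:-→d12:-→d13:-→d14:-→d15:-→d16:-→d17:-→d18:-→d19:-→d20:H3  best=H3
  ? 29.36.75.177  path d0:-→d1:-→d2:-→d3:-→d4:-→d5:-→d6:-→d7:-→d8:-→d9:-→d10:-→d11:-→d12:-→d13:-→d14:-→d15:-→d16:-→d17:-→d18:-→d19:-→d20:-→d21:-→d22:-→d23:-→d24:H4→d25:-→d26:-→d27:-→d28:H6  best=H6
  ? 29.36.75.23  path d0:-→d1:-→d2:-→d3:-→d4:-→d5:-→d6:-→d7:-→d8:-→d9:-→d10:-→d11:-→d12:-→d13:-→d14:-→d15:-→d16:-→d17:-→d18:-→d19:-→d20:-→d21:-→d22:-→d23:-→d24:H4  best=H4
  ? 29.36.75.184  path d0:-→d1:-→d2:-→d3:-→d4:-→d5:-→d6:-→d7:-→d8:-→d9:-→d10:-→d11:-→d12:-→d13:-→d14:-→d15:-→d16:-→d17:-→d18:-→d19:-→d20:-→d21:-→d22:-→d23:-→d24:H4→d25:-→d26:-→d27:-→d28:H6  best=H6
  add 197.136.136.16/32 -> H6 at depth 32
  - 29.36.75.176/28 clear@28
  add 0.0.0.0/0 -> H1 at depth 0
  ? 239.205.32.0  path d0:H1→d1:-→d2:-→d3:-→d4:-→d5:-→d6:-→d7:-→d8:-→d9:-→d10:-→d11:-→d12:-→d13:-→d14:-→d15:-→d16:-→d17:-→d18:-→d19:-→d20:H3  best=H3
  add 197.136.0.0/16 -> H6 at depth 16
  add 29.32.0.0/12 -> H3 at depth 12
  ? 197.136.136.16  path d0:H1→d1:-→d2:-→d3:-→d4:-→d5:-→d6:-→d7:-→d8:-→d9:-→d10:-→d11:-→d12:-→d13:-→d14:-→d15:-→d16:H6→d17:-→d18:-→d19:-→d20:-→d21:-→d22:-→d23:-→d24:-→d25:-→d26:-→d27:-→d28:-→d29:-→d30:-→d31:-→d32:H6  best=H6
  add 152.203.49.42/31 -> H0 at depth 31
  add 152.203.49.32/28 -> H0 at depth 28
  ? 152.203.49.42  path d0:H1→d1:-→d2:-→d3:-→d4:-→d5:-→d6:-→d7:-→d8:-→d9:-→d10:-→d11:-→d12:-→d13:-→d14:-→d15:-→d16:H1→d17:-→d18:-→d19:-→d20:-→d21:-→d22:-→d23:-→d24:-→d25:-→d26:-→d27:-→d28:H0→d29:-→d30:-→d31:H0  best=H0
  add 29.36.0.0/16 -> H0 at depth 16
  ? 29.36.75.1  path d0:H1→d1:-→d2:-→d3:-→d4:-→d5:-→d6:-→d7:-→d8:-→d9:-→d10:-→d11:-→d12:H3→d13:-→d14:-→d15:-→d16:H0→d17:-→d18:-→d19:-→d20:-→d21:-→d22:-→d23:-→d24:H4  best=H4
  add 197.136.136.0/24 -> H2 at depth 24

== LOOKUPS ==
["H3","H3","H4","H1","H3","H6","H4","H6","H3","H6","H0","H4"]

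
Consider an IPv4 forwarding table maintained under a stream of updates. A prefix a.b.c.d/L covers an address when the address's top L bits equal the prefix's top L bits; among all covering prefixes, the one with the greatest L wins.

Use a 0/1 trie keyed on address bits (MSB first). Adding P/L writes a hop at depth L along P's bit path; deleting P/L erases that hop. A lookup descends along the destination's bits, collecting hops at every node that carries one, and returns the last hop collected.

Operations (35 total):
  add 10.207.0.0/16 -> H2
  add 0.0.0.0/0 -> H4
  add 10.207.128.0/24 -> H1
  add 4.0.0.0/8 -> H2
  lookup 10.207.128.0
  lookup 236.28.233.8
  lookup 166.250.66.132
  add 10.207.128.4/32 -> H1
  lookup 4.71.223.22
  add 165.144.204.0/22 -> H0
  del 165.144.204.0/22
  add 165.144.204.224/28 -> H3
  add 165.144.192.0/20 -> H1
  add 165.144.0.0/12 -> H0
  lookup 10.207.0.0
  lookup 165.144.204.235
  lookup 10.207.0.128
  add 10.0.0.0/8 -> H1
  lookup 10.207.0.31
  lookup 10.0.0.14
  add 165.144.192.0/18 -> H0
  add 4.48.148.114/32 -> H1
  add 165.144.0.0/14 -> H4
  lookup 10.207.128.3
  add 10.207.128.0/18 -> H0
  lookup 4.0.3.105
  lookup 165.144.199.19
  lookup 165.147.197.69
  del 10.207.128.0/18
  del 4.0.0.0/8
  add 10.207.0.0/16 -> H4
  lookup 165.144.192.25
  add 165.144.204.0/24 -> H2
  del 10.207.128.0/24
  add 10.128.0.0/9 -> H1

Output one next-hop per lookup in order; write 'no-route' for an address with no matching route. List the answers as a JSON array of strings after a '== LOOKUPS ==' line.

Trace:
  add 10.207.0.0/16 -> H2 at depth 16
  add 0.0.0.0/0 -> H4 at depth 0
  add 10.207.128.0/24 -> H1 at depth 24
  add 4.0.0.0/8 -> H2 at depth 8
  lookup 10.207.128.0: bits 000010101100111110000000 walk d0:H4→d1:-→d2:-→d3:-→d4:-→d5:-→d6:-→d7:-→d8:-→d9:-→d10:-→d11:-→d12:-→d13:-→d14:-→d15:-→d16:H2→d17:-→d18:-→d19:-→d20:-→d21:-→d22:-→d23:-→d24:H1 -> H1
  lookup 236.28.233.8: bits ε walk d0:H4 -> H4
  lookup 166.250.66.132: bits ε walk d0:H4 -> H4
  add 10.207.128.4/32 -> H1 at depth 32
  lookup 4.71.223.22: bits 00000100 walk d0:H4→d1:-→d2:-→d3:-→d4:-→d5:-→d6:-→d7:-→d8:H2 -> H2
  add 165.144.204.0/22 -> H0 at depth 22
  del 165.144.204.0/22 (clear depth 22)
  add 165.144.204.224/28 -> H3 at depth 28
  add 165.144.192.0/20 -> H1 at depth 20
  add 165.144.0.0/12 -> H0 at depth 12
  lookup 10.207.0.0: bits 0000101011001111 walk d0:H4→d1:-→d2:-→d3:-→d4:-→d5:-→d6:-→d7:-→d8:-→d9:-→d10:-→d11:-→d12:-→d13:-→d14:-→d15:-→d16:H2 -> H2
  lookup 165.144.204.235: bits 1010010110010000110011001110 walk d0:H4→d1:-→d2:-→d3:-→d4:-→d5:-→d6:-→d7:-→d8:-→d9:-→d10:-→d11:-→d12:H0→d13:-→d14:-→d15:-→d16:-→d17:-→d18:-→d19:-→d20:H1→d21:-→d22:-→d23:-→d24:-→d25:-→d26:-→d27:-→d28:H3 -> H3
  lookup 10.207.0.128: bits 0000101011001111 walk d0:H4→d1:-→d2:-→d3:-→d4:-→d5:-→d6:-→d7:-→d8:-→d9:-→d10:-→d11:-→d12:-→d13:-→d14:-→d15:-→d16:H2 -> H2
  add 10.0.0.0/8 -> H1 at depth 8
  lookup 10.207.0.31: bits 0000101011001111 walk d0:H4→d1:-→d2:-→d3:-→d4:-→d5:-→d6:-→d7:-→d8:H1→d9:-→d10:-→d11:-→d12:-→d13:-→d14:-→d15:-→d16:H2 -> H2
  lookup 10.0.0.14: bits 00001010 walk d0:H4→d1:-→d2:-→d3:-→d4:-→d5:-→d6:-→d7:-→d8:H1 -> H1
  add 165.144.192.0/18 -> H0 at depth 18
  add 4.48.148.114/32 -> H1 at depth 32
  add 165.144.0.0/14 -> H4 at depth 14
  lookup 10.207.128.3: bits 00001010110011111000000000000 walk d0:H4→d1:-→d2:-→d3:-→d4:-→d5:-→d6:-→d7:-→d8:H1→d9:-→d10:-→d11:-→d12:-→d13:-→d14:-→d15:-→d16:H2→d17:-→d18:-→d19:-→d20:-→d21:-→d22:-→d23:-→d24:H1→d25:-→d26:-→d27:-→d28:-→d29:- -> H1
  add 10.207.128.0/18 -> H0 at depth 18
  lookup 4.0.3.105: bits 0000010000 walk d0:H4→d1:-→d2:-→d3:-→d4:-→d5:-→d6:-→d7:-→d8:H2→d9:-→d10:- -> H2
  lookup 165.144.199.19: bits 10100101100100001100 walk d0:H4→d1:-→d2:-→d3:-→d4:-→d5:-→d6:-→d7:-→d8:-→d9:-→d10:-→d11:-→d12:H0→d13:-→d14:H4→d15:-→d16:-→d17:-→d18:H0→d19:-→d20:H1 -> H1
  lookup 165.147.197.69: bits 10100101100100 walk d0:H4→d1:-→d2:-→d3:-→d4:-→d5:-→d6:-→d7:-→d8:-→d9:-→d10:-→d11:-→d12:H0→d13:-→d14:H4 -> H4
  del 10.207.128.0/18 (clear depth 18)
  del 4.0.0.0/8 (clear depth 8)
  add 10.207.0.0/16 -> H4 at depth 16
  lookup 165.144.192.25: bits 10100101100100001100 walk d0:H4→d1:-→d2:-→d3:-→d4:-→d5:-→d6:-→d7:-→d8:-→d9:-→d10:-→d11:-→d12:H0→d13:-→d14:H4→d15:-→d16:-→d17:-→d18:H0→d19:-→d20:H1 -> H1
  add 165.144.204.0/24 -> H2 at depth 24
  del 10.207.128.0/24 (clear depth 24)
  add 10.128.0.0/9 -> H1 at depth 9

== LOOKUPS ==
["H1","H4","H4","H2","H2","H3","H2","H2","H1","H1","H2","H1","H4","H1"]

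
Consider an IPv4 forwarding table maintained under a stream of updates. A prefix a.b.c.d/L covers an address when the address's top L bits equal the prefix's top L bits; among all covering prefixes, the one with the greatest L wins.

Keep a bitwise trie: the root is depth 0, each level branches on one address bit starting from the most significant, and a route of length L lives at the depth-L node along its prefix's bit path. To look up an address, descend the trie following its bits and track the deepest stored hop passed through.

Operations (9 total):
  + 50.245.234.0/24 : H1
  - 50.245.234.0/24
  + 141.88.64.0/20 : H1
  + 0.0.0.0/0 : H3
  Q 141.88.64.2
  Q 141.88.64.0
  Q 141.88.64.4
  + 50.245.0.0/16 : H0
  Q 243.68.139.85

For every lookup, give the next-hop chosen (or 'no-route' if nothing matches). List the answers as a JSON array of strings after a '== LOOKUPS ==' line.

Process each operation:
  + 50.245.234.0/24 (H1) depth=24
  del 50.245.234.0/24 (clear depth 24)
  + 141.88.64.0/20 (H1) depth=20
  + 0.0.0.0/0 (H3) depth=0
  Q 141.88.64.2: descend 10001101010110000100 ; hops seen [H3,H1] ; pick H1
  Q 141.88.64.0: descend 10001101010110000100 ; hops seen [H3,H1] ; pick H1
  Q 141.88.64.4: descend 10001101010110000100 ; hops seen [H3,H1] ; pick H1
  + 50.245.0.0/16 (H0) depth=16
  Q 243.68.139.85: descend 1 ; hops seen [H3] ; pick H3

== LOOKUPS ==
["H1","H1","H1","H3"]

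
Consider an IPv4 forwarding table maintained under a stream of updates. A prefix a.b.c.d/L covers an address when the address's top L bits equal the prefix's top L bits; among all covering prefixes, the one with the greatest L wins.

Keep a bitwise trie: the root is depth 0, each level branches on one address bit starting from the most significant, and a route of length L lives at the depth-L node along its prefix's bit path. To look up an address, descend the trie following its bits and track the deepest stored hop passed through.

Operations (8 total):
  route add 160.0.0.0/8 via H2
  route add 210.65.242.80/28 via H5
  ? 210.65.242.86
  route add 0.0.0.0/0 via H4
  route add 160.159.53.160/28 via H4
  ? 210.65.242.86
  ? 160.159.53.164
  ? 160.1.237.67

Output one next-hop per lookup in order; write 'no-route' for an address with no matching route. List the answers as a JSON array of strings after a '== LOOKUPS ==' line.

Trace:
  + 160.0.0.0/8 (H2) depth=8
  + 210.65.242.80/28 (H5) depth=28
  ? 210.65.242.86  path d0:-→d1:-→d2:-→d3:-→d4:-→d5:-→d6:-→d7:-→d8:-→d9:-→d10:-→d11:-→d12:-→d13:-→d14:-→d15:-→d16:-→d17:-→d18:-→d19:-→d20:-→d21:-→d22:-→d23:-→d24:-→d25:-→d26:-→d27:-→d28:H5  best=H5
  + 0.0.0.0/0 (H4) depth=0
  + 160.159.53.160/28 (H4) depth=28
  ? 210.65.242.86  path d0:H4→d1:-→d2:-→d3:-→d4:-→d5:-→d6:-→d7:-→d8:-→d9:-→d10:-→d11:-→d12:-→d13:-→d14:-→d15:-→d16:-→d17:-→d18:-→d19:-→d20:-→d21:-→d22:-→d23:-→d24:-→d25:-→d26:-→d27:-→d28:H5  best=H5
  ? 160.159.53.164  path d0:H4→d1:-→d2:-→d3:-→d4:-→d5:-→d6:-→d7:-→d8:H2→d9:-→d10:-→d11:-→d12:-→d13:-→d14:-→d15:-→d16:-→d17:-→d18:-→d19:-→d20:-→d21:-→d22:-→d23:-→d24:-→d25:-→d26:-→d27:-→d28:H4  best=H4
  ? 160.1.237.67  path d0:H4→d1:-→d2:-→d3:-→d4:-→d5:-→d6:-→d7:-→d8:H2  best=H2

== LOOKUPS ==
["H5","H5","H4","H2"]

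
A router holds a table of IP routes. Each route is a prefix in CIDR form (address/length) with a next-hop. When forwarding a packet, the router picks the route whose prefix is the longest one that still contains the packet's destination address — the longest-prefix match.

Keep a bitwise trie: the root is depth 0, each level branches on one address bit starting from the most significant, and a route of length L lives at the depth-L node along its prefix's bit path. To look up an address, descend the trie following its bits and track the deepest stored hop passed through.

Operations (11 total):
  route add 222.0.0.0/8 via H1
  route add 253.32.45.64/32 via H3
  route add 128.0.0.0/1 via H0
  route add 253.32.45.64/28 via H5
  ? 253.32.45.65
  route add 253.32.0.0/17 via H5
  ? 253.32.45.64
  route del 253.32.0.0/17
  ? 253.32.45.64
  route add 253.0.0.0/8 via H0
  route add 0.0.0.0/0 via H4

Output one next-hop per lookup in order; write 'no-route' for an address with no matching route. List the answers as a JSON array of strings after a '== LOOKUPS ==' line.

Apply in order:
  + 222.0.0.0/8 (H1) depth=8
  + 253.32.45.64/32 (H3) depth=32
  + 128.0.0.0/1 (H0) depth=1
  + 253.32.45.64/28 (H5) depth=28
  ? 253.32.45.65  path d0:-→d1:H0→d2:-→d3:-→d4:-→d5:-→d6:-→d7:-→d8:-→d9:-→d10:-→d11:-→d12:-→d13:-→d14:-→d15:-→d16:-→d17:-→d18:-→d19:-→d20:-→d21:-→d22:-→d23:-→d24:-→d25:-→d26:-→d27:-→d28:H5→d29:-→d30:-→d31:-  best=H5
  + 253.32.0.0/17 (H5) depth=17
  ? 253.32.45.64  path d0:-→d1:H0→d2:-→d3:-→d4:-→d5:-→d6:-→d7:-→d8:-→d9:-→d10:-→d11:-→d12:-→d13:-→d14:-→d15:-→d16:-→d17:H5→d18:-→d19:-→d20:-→d21:-→d22:-→d23:-→d24:-→d25:-→d26:-→d27:-→d28:H5→d29:-→d30:-→d31:-→d32:H3  best=H3
  del 253.32.0.0/17 (clear depth 17)
  ? 253.32.45.64  path d0:-→d1:H0→d2:-→d3:-→d4:-→d5:-→d6:-→d7:-→d8:-→d9:-→d10:-→d11:-→d12:-→d13:-→d14:-→d15:-→d16:-→d17:-→d18:-→d19:-→d20:-→d21:-→d22:-→d23:-→d24:-→d25:-→d26:-→d27:-→d28:H5→d29:-→d30:-→d31:-→d32:H3  best=H3
  + 253.0.0.0/8 (H0) depth=8
  + 0.0.0.0/0 (H4) depth=0

== LOOKUPS ==
["H5","H3","H3"]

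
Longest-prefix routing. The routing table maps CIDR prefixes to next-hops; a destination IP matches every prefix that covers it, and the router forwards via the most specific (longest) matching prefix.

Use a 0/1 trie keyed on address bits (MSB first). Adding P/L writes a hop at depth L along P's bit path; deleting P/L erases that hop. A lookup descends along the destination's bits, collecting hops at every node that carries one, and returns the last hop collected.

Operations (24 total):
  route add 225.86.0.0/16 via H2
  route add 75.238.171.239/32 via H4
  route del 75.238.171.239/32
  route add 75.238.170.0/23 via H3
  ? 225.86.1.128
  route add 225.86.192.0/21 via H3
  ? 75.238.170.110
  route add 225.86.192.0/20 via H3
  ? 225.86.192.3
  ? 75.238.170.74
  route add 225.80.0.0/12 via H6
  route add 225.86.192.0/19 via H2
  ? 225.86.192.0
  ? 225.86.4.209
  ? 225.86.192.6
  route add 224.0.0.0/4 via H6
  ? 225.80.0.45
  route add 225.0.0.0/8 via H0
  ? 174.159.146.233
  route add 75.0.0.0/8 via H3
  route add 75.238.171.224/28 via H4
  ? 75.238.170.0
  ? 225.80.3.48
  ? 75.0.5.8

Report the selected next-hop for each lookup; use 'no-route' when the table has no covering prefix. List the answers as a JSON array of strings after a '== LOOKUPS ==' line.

Process each operation:
  + 225.86.0.0/16 (H2) depth=16
  + 75.238.171.239/32 (H4) depth=32
  del 75.238.171.239/32 (clear depth 32)
  + 75.238.170.0/23 (H3) depth=23
  Q 225.86.1.128: descend 1110000101010110 ; hops seen [H2] ; pick H2
  + 225.86.192.0/21 (H3) depth=21
  Q 75.238.170.110: descend 01001011111011101010101 ; hops seen [H3] ; pick H3
  + 225.86.192.0/20 (H3) depth=20
  Q 225.86.192.3: descend 111000010101011011000 ; hops seen [H2,H3,H3] ; pick H3
  Q 75.238.170.74: descend 01001011111011101010101 ; hops seen [H3] ; pick H3
  + 225.80.0.0/12 (H6) depth=12
  + 225.86.192.0/19 (H2) depth=19
  Q 225.86.192.0: descend 111000010101011011000 ; hops seen [H6,H2,H2,H3,H3] ; pick H3
  Q 225.86.4.209: descend 1110000101010110 ; hops seen [H6,H2] ; pick H2
  Q 225.86.192.6: descend 111000010101011011000 ; hops seen [H6,H2,H2,H3,H3] ; pick H3
  + 224.0.0.0/4 (H6) depth=4
  Q 225.80.0.45: descend 1110000101010 ; hops seen [H6,H6] ; pick H6
  + 225.0.0.0/8 (H0) depth=8
  Q 174.159.146.233: descend 1 ; hops seen [∅] ; pick no-route
  + 75.0.0.0/8 (H3) depth=8
  + 75.238.171.224/28 (H4) depth=28
  Q 75.238.170.0: descend 01001011111011101010101 ; hops seen [H3,H3] ; pick H3
  Q 225.80.3.48: descend 1110000101010 ; hops seen [H6,H0,H6] ; pick H6
  Q 75.0.5.8: descend 01001011 ; hops seen [H3] ; pick H3

== LOOKUPS ==
["H2","H3","H3","H3","H3","H2","H3","H6","no-route","H3","H6","H3"]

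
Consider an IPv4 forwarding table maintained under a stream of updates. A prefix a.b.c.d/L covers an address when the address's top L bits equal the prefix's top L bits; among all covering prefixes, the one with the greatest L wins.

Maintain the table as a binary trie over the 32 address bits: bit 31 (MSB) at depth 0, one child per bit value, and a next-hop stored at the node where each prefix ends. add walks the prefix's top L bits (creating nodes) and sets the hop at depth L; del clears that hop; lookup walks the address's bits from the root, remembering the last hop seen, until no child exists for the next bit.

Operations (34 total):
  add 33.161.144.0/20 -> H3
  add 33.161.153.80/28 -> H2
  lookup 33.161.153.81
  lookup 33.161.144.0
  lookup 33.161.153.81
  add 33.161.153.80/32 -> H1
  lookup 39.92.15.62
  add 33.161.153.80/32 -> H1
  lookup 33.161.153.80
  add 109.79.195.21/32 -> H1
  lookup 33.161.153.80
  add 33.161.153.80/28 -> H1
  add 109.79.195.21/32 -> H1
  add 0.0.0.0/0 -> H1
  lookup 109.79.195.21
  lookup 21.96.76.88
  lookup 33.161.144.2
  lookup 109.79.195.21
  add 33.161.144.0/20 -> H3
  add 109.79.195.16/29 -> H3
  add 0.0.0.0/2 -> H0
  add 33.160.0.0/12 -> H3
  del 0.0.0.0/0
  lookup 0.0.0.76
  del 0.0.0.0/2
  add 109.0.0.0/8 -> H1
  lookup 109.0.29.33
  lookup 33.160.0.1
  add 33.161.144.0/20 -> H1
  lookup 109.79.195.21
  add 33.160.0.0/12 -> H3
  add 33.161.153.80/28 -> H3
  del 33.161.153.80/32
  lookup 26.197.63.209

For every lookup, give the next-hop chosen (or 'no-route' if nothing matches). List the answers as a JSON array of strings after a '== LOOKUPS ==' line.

Process each operation:
  add 33.161.144.0/20 -> H3 at depth 20
  add 33.161.153.80/28 -> H2 at depth 28
  Q 33.161.153.81: descend 0010000110100001100110010101 ; hops seen [H3,H2] ; pick H2
  Q 33.161.144.0: descend 00100001101000011001 ; hops seen [H3] ; pick H3
  Q 33.161.153.81: descend 0010000110100001100110010101 ; hops seen [H3,H2] ; pick H2
  add 33.161.153.80/32 -> H1 at depth 32
  Q 39.92.15.62: descend 00100 ; hops seen [∅] ; pick no-route
  add 33.161.153.80/32 -> H1 at depth 32
  Q 33.161.153.80: descend 00100001101000011001100101010000 ; hops seen [H3,H2,H1] ; pick H1
  add 109.79.195.21/32 -> H1 at depth 32
  Q 33.161.153.80: descend 00100001101000011001100101010000 ; hops seen [H3,H2,H1] ; pick H1
  add 33.161.153.80/28 -> H1 at depth 28
  add 109.79.195.21/32 -> H1 at depth 32
  add 0.0.0.0/0 -> H1 at depth 0
  Q 109.79.195.21: descend 01101101010011111100001100010101 ; hops seen [H1,H1] ; pick H1
  Q 21.96.76.88: descend 00 ; hops seen [H1] ; pick H1
  Q 33.161.144.2: descend 00100001101000011001 ; hops seen [H1,H3] ; pick H3
  Q 109.79.195.21: descend 01101101010011111100001100010101 ; hops seen [H1,H1] ; pick H1
  add 33.161.144.0/20 -> H3 at depth 20
  add 109.79.195.16/29 -> H3 at depth 29
  add 0.0.0.0/2 -> H0 at depth 2
  add 33.160.0.0/12 -> H3 at depth 12
  del 0.0.0.0/0 (clear depth 0)
  Q 0.0.0.76: descend 00 ; hops seen [H0] ; pick H0
  del 0.0.0.0/2 (clear depth 2)
  add 109.0.0.0/8 -> H1 at depth 8
  Q 109.0.29.33: descend 011011010 ; hops seen [H1] ; pick H1
  Q 33.160.0.1: descend 001000011010000 ; hops seen [H3] ; pick H3
  add 33.161.144.0/20 -> H1 at depth 20
  Q 109.79.195.21: descend 01101101010011111100001100010101 ; hops seen [H1,H3,H1] ; pick H1
  add 33.160.0.0/12 -> H3 at depth 12
  add 33.161.153.80/28 -> H3 at depth 28
  del 33.161.153.80/32 (clear depth 32)
  Q 26.197.63.209: descend 00 ; hops seen [∅] ; pick no-route

== LOOKUPS ==
["H2","H3","H2","no-route","H1","H1","H1","H1","H3","H1","H0","H1","H3","H1","no-route"]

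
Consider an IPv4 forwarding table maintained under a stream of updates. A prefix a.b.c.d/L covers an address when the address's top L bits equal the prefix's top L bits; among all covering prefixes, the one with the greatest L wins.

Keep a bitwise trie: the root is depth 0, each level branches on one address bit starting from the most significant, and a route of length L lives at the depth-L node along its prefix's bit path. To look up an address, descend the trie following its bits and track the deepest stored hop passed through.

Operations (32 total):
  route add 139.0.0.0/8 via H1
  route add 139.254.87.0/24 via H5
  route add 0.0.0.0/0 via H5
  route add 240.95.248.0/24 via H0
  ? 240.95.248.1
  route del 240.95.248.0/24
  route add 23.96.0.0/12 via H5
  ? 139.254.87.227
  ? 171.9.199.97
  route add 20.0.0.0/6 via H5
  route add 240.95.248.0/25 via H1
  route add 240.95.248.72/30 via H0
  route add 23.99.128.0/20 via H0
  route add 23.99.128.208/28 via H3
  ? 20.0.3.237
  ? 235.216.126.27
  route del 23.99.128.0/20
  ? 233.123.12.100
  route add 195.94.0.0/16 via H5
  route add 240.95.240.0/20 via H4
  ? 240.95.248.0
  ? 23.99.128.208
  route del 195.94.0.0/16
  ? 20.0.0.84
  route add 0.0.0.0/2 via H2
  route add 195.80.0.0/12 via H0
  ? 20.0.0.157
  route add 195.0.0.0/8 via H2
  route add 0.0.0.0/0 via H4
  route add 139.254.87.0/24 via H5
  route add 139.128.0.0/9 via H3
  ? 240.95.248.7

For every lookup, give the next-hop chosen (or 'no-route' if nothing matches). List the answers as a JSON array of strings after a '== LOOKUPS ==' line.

Trace:
  + 139.0.0.0/8 (H1) depth=8
  + 139.254.87.0/24 (H5) depth=24
  + 0.0.0.0/0 (H5) depth=0
  + 240.95.248.0/24 (H0) depth=24
  ? 240.95.248.1  path d0:H5→d1:-→d2:-→d3:-→d4:-→d5:-→d6:-→d7:-→d8:-→d9:-→d10:-→d11:-→d12:-→d13:-→d14:-→d15:-→d16:-→d17:-→d18:-→d19:-→d20:-→d21:-→d22:-→d23:-→d24:H0  best=H0
  - 240.95.248.0/24 clear@24
  + 23.96.0.0/12 (H5) depth=12
  ? 139.254.87.227  path d0:H5→d1:-→d2:-→d3:-→d4:-→d5:-→d6:-→d7:-→d8:H1→d9:-→d10:-→d11:-→d12:-→d13:-→d14:-→d15:-→d16:-→d17:-→d18:-→d19:-→d20:-→d21:-→d22:-→d23:-→d24:H5  best=H5
  ? 171.9.199.97  path d0:H5→d1:-→d2:-  best=H5
  + 20.0.0.0/6 (H5) depth=6
  + 240.95.248.0/25 (H1) depth=25
  + 240.95.248.72/30 (H0) depth=30
  + 23.99.128.0/20 (H0) depth=20
  + 23.99.128.208/28 (H3) depth=28
  ? 20.0.3.237  path d0:H5→d1:-→d2:-→d3:-→d4:-→d5:-→d6:H5  best=H5
  ? 235.216.126.27  path d0:H5→d1:-→d2:-→d3:-  best=H5
  - 23.99.128.0/20 clear@20
  ? 233.123.12.100  path d0:H5→d1:-→d2:-→d3:-  best=H5
  + 195.94.0.0/16 (H5) depth=16
  + 240.95.240.0/20 (H4) depth=20
  ? 240.95.248.0  path d0:H5→d1:-→d2:-→d3:-→d4:-→d5:-→d6:-→d7:-→d8:-→d9:-→d10:-→d11:-→d12:-→d13:-→d14:-→d15:-→d16:-→d17:-→d18:-→d19:-→d20:H4→d21:-→d22:-→d23:-→d24:-→d25:H1  best=H1
  ? 23.99.128.208  path d0:H5→d1:-→d2:-→d3:-→d4:-→d5:-→d6:H5→d7:-→d8:-→d9:-→d10:-→d11:-→d12:H5→d13:-→d14:-→d15:-→d16:-→d17:-→d18:-→d19:-→d20:-→d21:-→d22:-→d23:-→d24:-→d25:-→d26:-→d27:-→d28:H3  best=H3
  - 195.94.0.0/16 clear@16
  ? 20.0.0.84  path d0:H5→d1:-→d2:-→d3:-→d4:-→d5:-→d6:H5  best=H5
  + 0.0.0.0/2 (H2) depth=2
  + 195.80.0.0/12 (H0) depth=12
  ? 20.0.0.157  path d0:H5→d1:-→d2:H2→d3:-→d4:-→d5:-→d6:H5  best=H5
  + 195.0.0.0/8 (H2) depth=8
  + 0.0.0.0/0 (H4) depth=0
  + 139.254.87.0/24 (H5) depth=24
  + 139.128.0.0/9 (H3) depth=9
  ? 240.95.248.7  path d0:H4→d1:-→d2:-→d3:-→d4:-→d5:-→d6:-→d7:-→d8:-→d9:-→d10:-→d11:-→d12:-→d13:-→d14:-→d15:-→d16:-→d17:-→d18:-→d19:-→d20:H4→d21:-→d22:-→d23:-→d24:-→d25:H1  best=H1

== LOOKUPS ==
["H0","H5","H5","H5","H5","H5","H1","H3","H5","H5","H1"]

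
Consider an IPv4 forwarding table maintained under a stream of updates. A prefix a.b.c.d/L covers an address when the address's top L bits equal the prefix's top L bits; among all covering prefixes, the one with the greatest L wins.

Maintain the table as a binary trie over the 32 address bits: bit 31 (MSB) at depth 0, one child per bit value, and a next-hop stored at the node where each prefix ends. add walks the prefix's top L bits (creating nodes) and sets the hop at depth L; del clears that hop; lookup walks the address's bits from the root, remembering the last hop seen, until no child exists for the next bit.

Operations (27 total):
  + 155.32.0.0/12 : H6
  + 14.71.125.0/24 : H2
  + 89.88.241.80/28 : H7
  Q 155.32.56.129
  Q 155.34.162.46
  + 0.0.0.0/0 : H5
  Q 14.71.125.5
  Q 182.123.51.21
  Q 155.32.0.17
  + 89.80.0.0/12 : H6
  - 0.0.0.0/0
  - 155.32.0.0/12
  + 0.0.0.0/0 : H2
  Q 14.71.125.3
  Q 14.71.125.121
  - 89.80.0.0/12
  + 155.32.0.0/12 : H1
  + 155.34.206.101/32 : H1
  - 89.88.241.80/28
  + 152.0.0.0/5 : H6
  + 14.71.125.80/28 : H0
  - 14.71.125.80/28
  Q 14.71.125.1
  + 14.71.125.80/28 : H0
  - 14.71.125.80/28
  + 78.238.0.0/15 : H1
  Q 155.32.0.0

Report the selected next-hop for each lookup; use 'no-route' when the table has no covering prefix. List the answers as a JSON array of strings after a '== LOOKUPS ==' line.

Process each operation:
  add 155.32.0.0/12 -> H6 at depth 12
  add 14.71.125.0/24 -> H2 at depth 24
  add 89.88.241.80/28 -> H7 at depth 28
  Q 155.32.56.129: descend 100110110010 ; hops seen [H6] ; pick H6
  Q 155.34.162.46: descend 100110110010 ; hops seen [H6] ; pick H6
  add 0.0.0.0/0 -> H5 at depth 0
  Q 14.71.125.5: descend 000011100100011101111101 ; hops seen [H5,H2] ; pick H2
  Q 182.123.51.21: descend 10 ; hops seen [H5] ; pick H5
  Q 155.32.0.17: descend 100110110010 ; hops seen [H5,H6] ; pick H6
  add 89.80.0.0/12 -> H6 at depth 12
  - 0.0.0.0/0 clear@0
  - 155.32.0.0/12 clear@12
  add 0.0.0.0/0 -> H2 at depth 0
  Q 14.71.125.3: descend 000011100100011101111101 ; hops seen [H2,H2] ; pick H2
  Q 14.71.125.121: descend 000011100100011101111101 ; hops seen [H2,H2] ; pick H2
  - 89.80.0.0/12 clear@12
  add 155.32.0.0/12 -> H1 at depth 12
  add 155.34.206.101/32 -> H1 at depth 32
  - 89.88.241.80/28 clear@28
  add 152.0.0.0/5 -> H6 at depth 5
  add 14.71.125.80/28 -> H0 at depth 28
  - 14.71.125.80/28 clear@28
  Q 14.71.125.1: descend 0000111001000111011111010 ; hops seen [H2,H2] ; pick H2
  add 14.71.125.80/28 -> H0 at depth 28
  - 14.71.125.80/28 clear@28
  add 78.238.0.0/15 -> H1 at depth 15
  Q 155.32.0.0: descend 10011011001000 ; hops seen [H2,H6,H1] ; pick H1

== LOOKUPS ==
["H6","H6","H2","H5","H6","H2","H2","H2","H1"]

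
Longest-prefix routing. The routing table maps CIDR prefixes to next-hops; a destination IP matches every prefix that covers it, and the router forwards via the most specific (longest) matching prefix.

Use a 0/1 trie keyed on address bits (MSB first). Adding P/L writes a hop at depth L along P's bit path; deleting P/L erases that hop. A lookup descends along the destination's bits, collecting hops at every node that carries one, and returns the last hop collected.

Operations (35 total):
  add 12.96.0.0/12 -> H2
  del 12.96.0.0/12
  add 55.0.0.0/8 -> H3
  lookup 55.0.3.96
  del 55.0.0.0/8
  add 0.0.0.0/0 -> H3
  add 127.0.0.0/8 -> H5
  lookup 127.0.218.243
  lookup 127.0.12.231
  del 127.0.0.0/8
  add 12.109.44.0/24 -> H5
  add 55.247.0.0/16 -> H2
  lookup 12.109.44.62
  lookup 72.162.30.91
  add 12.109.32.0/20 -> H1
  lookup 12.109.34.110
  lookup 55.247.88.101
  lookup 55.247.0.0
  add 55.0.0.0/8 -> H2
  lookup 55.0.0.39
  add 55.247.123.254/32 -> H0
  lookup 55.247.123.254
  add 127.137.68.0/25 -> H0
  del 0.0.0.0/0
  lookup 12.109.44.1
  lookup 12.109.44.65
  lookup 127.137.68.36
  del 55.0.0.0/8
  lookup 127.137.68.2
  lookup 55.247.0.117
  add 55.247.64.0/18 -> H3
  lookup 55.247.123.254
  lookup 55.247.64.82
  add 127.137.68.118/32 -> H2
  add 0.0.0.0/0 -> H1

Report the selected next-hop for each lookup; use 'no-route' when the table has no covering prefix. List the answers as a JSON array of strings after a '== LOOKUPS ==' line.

Process each operation:
  add 12.96.0.0/12 -> H2 at depth 12
  - 12.96.0.0/12 clear@12
  add 55.0.0.0/8 -> H3 at depth 8
  lookup 55.0.3.96: bits 00110111 walk d0:-→d1:-→d2:-→d3:-→d4:-→d5:-→d6:-→d7:-→d8:H3 -> H3
  - 55.0.0.0/8 clear@8
  add 0.0.0.0/0 -> H3 at depth 0
  add 127.0.0.0/8 -> H5 at depth 8
  lookup 127.0.218.243: bits 01111111 walk d0:H3→d1:-→d2:-→d3:-→d4:-→d5:-→d6:-→d7:-→d8:H5 -> H5
  lookup 127.0.12.231: bits 01111111 walk d0:H3→d1:-→d2:-→d3:-→d4:-→d5:-→d6:-→d7:-→d8:H5 -> H5
  - 127.0.0.0/8 clear@8
  add 12.109.44.0/24 -> H5 at depth 24
  add 55.247.0.0/16 -> H2 at depth 16
  lookup 12.109.44.62: bits 000011000110110100101100 walk d0:H3→d1:-→d2:-→d3:-→d4:-→d5:-→d6:-→d7:-→d8:-→d9:-→d10:-→d11:-→d12:-→d13:-→d14:-→d15:-→d16:-→d17:-→d18:-→d19:-→d20:-→d21:-→d22:-→d23:-→d24:H5 -> H5
  lookup 72.162.30.91: bits 01 walk d0:H3→d1:-→d2:- -> H3
  add 12.109.32.0/20 -> H1 at depth 20
  lookup 12.109.34.110: bits 00001100011011010010 walk d0:H3→d1:-→d2:-→d3:-→d4:-→d5:-→d6:-→d7:-→d8:-→d9:-→d10:-→d11:-→d12:-→d13:-→d14:-→d15:-→d16:-→d17:-→d18:-→d19:-→d20:H1 -> H1
  lookup 55.247.88.101: bits 0011011111110111 walk d0:H3→d1:-→d2:-→d3:-→d4:-→d5:-→d6:-→d7:-→d8:-→d9:-→d10:-→d11:-→d12:-→d13:-→d14:-→d15:-→d16:H2 -> H2
  lookup 55.247.0.0: bits 0011011111110111 walk d0:H3→d1:-→d2:-→d3:-→d4:-→d5:-→d6:-→d7:-→d8:-→d9:-→d10:-→d11:-→d12:-→d13:-→d14:-→d15:-→d16:H2 -> H2
  add 55.0.0.0/8 -> H2 at depth 8
  lookup 55.0.0.39: bits 00110111 walk d0:H3→d1:-→d2:-→d3:-→d4:-→d5:-→d6:-→d7:-→d8:H2 -> H2
  add 55.247.123.254/32 -> H0 at depth 32
  lookup 55.247.123.254: bits 00110111111101110111101111111110 walk d0:H3→d1:-→d2:-→d3:-→d4:-→d5:-→d6:-→d7:-→d8:H2→d9:-→d10:-→d11:-→d12:-→d13:-→d14:-→d15:-→d16:H2→d17:-→d18:-→d19:-→d20:-→d21:-→d22:-→d23:-→d24:-→d25:-→d26:-→d27:-→d28:-→d29:-→d30:-→d31:-→d32:H0 -> H0
  add 127.137.68.0/25 -> H0 at depth 25
  - 0.0.0.0/0 clear@0
  lookup 12.109.44.1: bits 000011000110110100101100 walk d0:-→d1:-→d2:-→d3:-→d4:-→d5:-→d6:-→d7:-→d8:-→d9:-→d10:-→d11:-→d12:-→d13:-→d14:-→d15:-→d16:-→d17:-→d18:-→d19:-→d20:H1→d21:-→d22:-→d23:-→d24:H5 -> H5
  lookup 12.109.44.65: bits 000011000110110100101100 walk d0:-→d1:-→d2:-→d3:-→d4:-→d5:-→d6:-→d7:-→d8:-→d9:-→d10:-→d11:-→d12:-→d13:-→d14:-→d15:-→d16:-→d17:-→d18:-→d19:-→d20:H1→d21:-→d22:-→d23:-→d24:H5 -> H5
  lookup 127.137.68.36: bits 0111111110001001010001000 walk d0:-→d1:-→d2:-→d3:-→d4:-→d5:-→d6:-→d7:-→d8:-→d9:-→d10:-→d11:-→d12:-→d13:-→d14:-→d15:-→d16:-→d17:-→d18:-→d19:-→d20:-→d21:-→d22:-→d23:-→d24:-→d25:H0 -> H0
  - 55.0.0.0/8 clear@8
  lookup 127.137.68.2: bits 0111111110001001010001000 walk d0:-→d1:-→d2:-→d3:-→d4:-→d5:-→d6:-→d7:-→d8:-→d9:-→d10:-→d11:-→d12:-→d13:-→d14:-→d15:-→d16:-→d17:-→d18:-→d19:-→d20:-→d21:-→d22:-→d23:-→d24:-→d25:H0 -> H0
  lookup 55.247.0.117: bits 00110111111101110 walk d0:-→d1:-→d2:-→d3:-→d4:-→d5:-→d6:-→d7:-→d8:-→d9:-→d10:-→d11:-→d12:-→d13:-→d14:-→d15:-→d16:H2→d17:- -> H2
  add 55.247.64.0/18 -> H3 at depth 18
  lookup 55.247.123.254: bits 00110111111101110111101111111110 walk d0:-→d1:-→d2:-→d3:-→d4:-→d5:-→d6:-→d7:-→d8:-→d9:-→d10:-→d11:-→d12:-→d13:-→d14:-→d15:-→d16:H2→d17:-→d18:H3→d19:-→d20:-→d21:-→d22:-→d23:-→d24:-→d25:-→d26:-→d27:-→d28:-→d29:-→d30:-→d31:-→d32:H0 -> H0
  lookup 55.247.64.82: bits 001101111111011101 walk d0:-→d1:-→d2:-→d3:-→d4:-→d5:-→d6:-→d7:-→d8:-→d9:-→d10:-→d11:-→d12:-→d13:-→d14:-→d15:-→d16:H2→d17:-→d18:H3 -> H3
  add 127.137.68.118/32 -> H2 at depth 32
  add 0.0.0.0/0 -> H1 at depth 0

== LOOKUPS ==
["H3","H5","H5","H5","H3","H1","H2","H2","H2","H0","H5","H5","H0","H0","H2","H0","H3"]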